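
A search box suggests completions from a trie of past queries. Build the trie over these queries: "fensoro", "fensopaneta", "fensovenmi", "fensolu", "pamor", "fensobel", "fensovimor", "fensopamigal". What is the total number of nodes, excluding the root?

37

Count nodes per top-level branch (shared prefixes stored once):
  'f'-branch (fensobel, fensolu, fensopamigal, fensopaneta, fensoro, fensovenmi, fensovimor): 32 nodes
  'p'-branch (pamor): 5 nodes
Sum: 37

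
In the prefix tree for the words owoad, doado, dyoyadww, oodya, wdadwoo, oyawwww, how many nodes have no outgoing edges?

Leaves are exactly the stored words that no other stored word extends.
Those words: "doado", "dyoyadww", "oodya", "owoad", "oyawwww", "wdadwoo"
Leaf count: 6

6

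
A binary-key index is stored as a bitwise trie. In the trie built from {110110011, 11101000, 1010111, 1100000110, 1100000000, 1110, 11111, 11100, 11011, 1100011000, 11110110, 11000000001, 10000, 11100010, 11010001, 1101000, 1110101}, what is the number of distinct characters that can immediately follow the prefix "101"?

1

The children of the "101" node are the distinct next characters among strings starting with "101".
Characters that immediately follow "101" among the stored strings: {0}.
That node has 1 child edge.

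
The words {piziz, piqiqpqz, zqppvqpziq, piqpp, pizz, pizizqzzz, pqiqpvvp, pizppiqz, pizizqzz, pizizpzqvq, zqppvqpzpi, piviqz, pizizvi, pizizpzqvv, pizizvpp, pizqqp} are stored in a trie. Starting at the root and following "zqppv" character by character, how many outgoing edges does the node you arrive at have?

The children of the "zqppv" node are the distinct next characters among strings starting with "zqppv".
Distinct next characters after "zqppv": q.
That node has 1 child edge.

1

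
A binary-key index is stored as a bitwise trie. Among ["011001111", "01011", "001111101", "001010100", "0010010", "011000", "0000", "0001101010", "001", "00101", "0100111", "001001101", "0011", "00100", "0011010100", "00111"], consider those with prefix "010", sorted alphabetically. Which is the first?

0100111

Words with prefix "010", in lexicographic order: "0100111", "01011"
The 1st is 0100111.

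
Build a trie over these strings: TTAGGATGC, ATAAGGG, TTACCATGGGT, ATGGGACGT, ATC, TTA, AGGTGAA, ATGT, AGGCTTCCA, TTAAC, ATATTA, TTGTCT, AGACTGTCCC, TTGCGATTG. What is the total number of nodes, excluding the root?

Trace insertions, counting only characters that open a new branch:
  "TTAGGATGC" → 9 new (T, T, A, G, G, A, T, G, C)
  "ATAAGGG" → 7 new (A, T, A, A, G, G, G)
  "TTACCATGGGT" → prefix "TTA" already present; 8 new (C, C, A, T, G, G, G, T)
  "ATGGGACGT" → prefix "AT" already present; 7 new (G, G, G, A, C, G, T)
  "ATC" → prefix "AT" already present; 1 new (C)
  "TTA" → prefix "TTA" already present; 0 new (none)
  "AGGTGAA" → prefix "A" already present; 6 new (G, G, T, G, A, A)
  "ATGT" → prefix "ATG" already present; 1 new (T)
  "AGGCTTCCA" → prefix "AGG" already present; 6 new (C, T, T, C, C, A)
  "TTAAC" → prefix "TTA" already present; 2 new (A, C)
  "ATATTA" → prefix "ATA" already present; 3 new (T, T, A)
  "TTGTCT" → prefix "TT" already present; 4 new (G, T, C, T)
  "AGACTGTCCC" → prefix "AG" already present; 8 new (A, C, T, G, T, C, C, C)
  "TTGCGATTG" → prefix "TTG" already present; 6 new (C, G, A, T, T, G)
Total nodes = 9 + 7 + 8 + 7 + 1 + 0 + 6 + 1 + 6 + 2 + 3 + 4 + 8 + 6 = 68

68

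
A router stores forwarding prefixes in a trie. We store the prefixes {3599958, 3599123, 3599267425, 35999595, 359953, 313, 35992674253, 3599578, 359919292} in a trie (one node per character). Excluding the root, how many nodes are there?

Trace insertions, counting only characters that open a new branch:
  "3599958" → 7 new (3, 5, 9, 9, 9, 5, 8)
  "3599123" → prefix "3599" already present; 3 new (1, 2, 3)
  "3599267425" → prefix "3599" already present; 6 new (2, 6, 7, 4, 2, 5)
  "35999595" → prefix "359995" already present; 2 new (9, 5)
  "359953" → prefix "3599" already present; 2 new (5, 3)
  "313" → prefix "3" already present; 2 new (1, 3)
  "35992674253" → prefix "3599267425" already present; 1 new (3)
  "3599578" → prefix "35995" already present; 2 new (7, 8)
  "359919292" → prefix "35991" already present; 4 new (9, 2, 9, 2)
Total nodes = 7 + 3 + 6 + 2 + 2 + 2 + 1 + 2 + 4 = 29

29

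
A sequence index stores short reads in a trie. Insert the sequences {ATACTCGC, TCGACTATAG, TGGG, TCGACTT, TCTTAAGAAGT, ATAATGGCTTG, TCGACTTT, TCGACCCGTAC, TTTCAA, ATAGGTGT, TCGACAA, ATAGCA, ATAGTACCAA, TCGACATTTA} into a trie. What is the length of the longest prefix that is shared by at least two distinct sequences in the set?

Equivalently: take the maximum, over all pairs, of their longest common prefix length.
"TCGACTT" and "TCGACTTT" agree on "TCGACTT" (7 characters) before diverging; nothing deeper is shared.
Longest shared-prefix length: 7

7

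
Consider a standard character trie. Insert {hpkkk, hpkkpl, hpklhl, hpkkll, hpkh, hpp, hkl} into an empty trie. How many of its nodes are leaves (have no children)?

A leaf is a node with no children — equivalently, the end of a word that is not a proper prefix of any other stored word.
Those words: "hkl", "hpkh", "hpkkk", "hpkkll", "hpkkpl", "hpklhl", "hpp"
Leaf count: 7

7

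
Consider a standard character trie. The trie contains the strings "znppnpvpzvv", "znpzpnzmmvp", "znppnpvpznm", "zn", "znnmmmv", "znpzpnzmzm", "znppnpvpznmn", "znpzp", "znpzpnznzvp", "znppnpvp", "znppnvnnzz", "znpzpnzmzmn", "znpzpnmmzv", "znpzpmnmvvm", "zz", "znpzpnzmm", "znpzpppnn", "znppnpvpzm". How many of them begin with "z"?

18

Walk to "z"; the words in its subtree are exactly those with that prefix.
Words under "z": zn, znnmmmv, znppnpvp, znppnpvpzm, znppnpvpznm, znppnpvpznmn, znppnpvpzvv, znppnvnnzz, znpzp, znpzpmnmvvm, znpzpnmmzv, znpzpnzmm, znpzpnzmmvp, znpzpnzmzm, znpzpnzmzmn, znpzpnznzvp, znpzpppnn, zz
Count: 18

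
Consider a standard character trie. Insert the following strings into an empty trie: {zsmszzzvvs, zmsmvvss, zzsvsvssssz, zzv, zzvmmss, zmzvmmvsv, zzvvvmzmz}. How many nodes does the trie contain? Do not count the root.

Count nodes per top-level branch (shared prefixes stored once):
  'z'-branch (zmsmvvss, zmzvmmvsv, zsmszzzvvs, zzsvsvssssz, zzv, zzvmmss, zzvvvmzmz): 45 nodes
Sum: 45

45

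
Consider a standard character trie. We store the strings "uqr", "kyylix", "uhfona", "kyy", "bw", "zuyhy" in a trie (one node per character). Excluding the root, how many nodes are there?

21

Insert word by word; a character creates a node only if that edge doesn't already exist:
  "uqr" → 3 new (u, q, r)
  "kyylix" → 6 new (k, y, y, l, i, x)
  "uhfona" → prefix "u" already present; 5 new (h, f, o, n, a)
  "kyy" → prefix "kyy" already present; 0 new (none)
  "bw" → 2 new (b, w)
  "zuyhy" → 5 new (z, u, y, h, y)
Total nodes = 3 + 6 + 5 + 0 + 2 + 5 = 21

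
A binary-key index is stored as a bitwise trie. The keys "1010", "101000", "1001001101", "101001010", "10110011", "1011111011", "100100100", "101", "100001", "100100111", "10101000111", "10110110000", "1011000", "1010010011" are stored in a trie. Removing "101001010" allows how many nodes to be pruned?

A node on "101001010"'s path can go only if nothing else ends at it or branches off below it.
The suffix "10" (2 nodes) is used only by "101001010"; the node for "1010010" still has the child "0", so pruning stops there.
Nodes removed: 2

2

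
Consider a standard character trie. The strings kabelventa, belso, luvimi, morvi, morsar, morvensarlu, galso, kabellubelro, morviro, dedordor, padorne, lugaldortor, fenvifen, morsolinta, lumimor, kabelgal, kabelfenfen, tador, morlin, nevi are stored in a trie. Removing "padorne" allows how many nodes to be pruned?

A node on "padorne"'s path can go only if nothing else ends at it or branches off below it.
No other word shares any prefix with "padorne", so all 7 of its nodes go.
Nodes removed: 7

7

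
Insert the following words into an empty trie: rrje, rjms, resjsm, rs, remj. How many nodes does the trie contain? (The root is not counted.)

15

Trie structure (* marks end of a word):
(root)
└─ r
   ├─ e
   │  ├─ m
   │  │  └─ j *
   │  └─ s
   │     └─ j
   │        └─ s
   │           └─ m *
   ├─ j
   │  └─ m
   │     └─ s *
   ├─ r
   │  └─ j
   │     └─ e *
   └─ s *
Counting every labelled node above: 15.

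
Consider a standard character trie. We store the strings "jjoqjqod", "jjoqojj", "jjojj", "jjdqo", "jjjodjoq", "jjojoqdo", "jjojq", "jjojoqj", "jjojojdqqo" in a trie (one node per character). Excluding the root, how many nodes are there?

Trace insertions, counting only characters that open a new branch:
  "jjoqjqod" → 8 new (j, j, o, q, j, q, o, d)
  "jjoqojj" → prefix "jjoq" already present; 3 new (o, j, j)
  "jjojj" → prefix "jjo" already present; 2 new (j, j)
  "jjdqo" → prefix "jj" already present; 3 new (d, q, o)
  "jjjodjoq" → prefix "jj" already present; 6 new (j, o, d, j, o, q)
  "jjojoqdo" → prefix "jjoj" already present; 4 new (o, q, d, o)
  "jjojq" → prefix "jjoj" already present; 1 new (q)
  "jjojoqj" → prefix "jjojoq" already present; 1 new (j)
  "jjojojdqqo" → prefix "jjojo" already present; 5 new (j, d, q, q, o)
Total nodes = 8 + 3 + 2 + 3 + 6 + 4 + 1 + 1 + 5 = 33

33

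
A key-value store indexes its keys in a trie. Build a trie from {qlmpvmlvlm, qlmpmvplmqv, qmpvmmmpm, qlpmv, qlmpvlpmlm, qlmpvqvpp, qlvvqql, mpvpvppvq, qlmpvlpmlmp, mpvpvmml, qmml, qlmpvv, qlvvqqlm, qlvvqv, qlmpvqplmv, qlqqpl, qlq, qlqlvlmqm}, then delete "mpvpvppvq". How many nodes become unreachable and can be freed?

A node on "mpvpvppvq"'s path can go only if nothing else ends at it or branches off below it.
The suffix "ppvq" (4 nodes) is used only by "mpvpvppvq"; the node for "mpvpv" still has the child "m", so pruning stops there.
Nodes removed: 4

4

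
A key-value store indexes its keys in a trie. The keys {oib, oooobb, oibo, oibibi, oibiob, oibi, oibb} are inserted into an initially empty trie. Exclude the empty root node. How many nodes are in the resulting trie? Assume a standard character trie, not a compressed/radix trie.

15

Trace insertions, counting only characters that open a new branch:
  "oib" → 3 new (o, i, b)
  "oooobb" → prefix "o" already present; 5 new (o, o, o, b, b)
  "oibo" → prefix "oib" already present; 1 new (o)
  "oibibi" → prefix "oib" already present; 3 new (i, b, i)
  "oibiob" → prefix "oibi" already present; 2 new (o, b)
  "oibi" → prefix "oibi" already present; 0 new (none)
  "oibb" → prefix "oib" already present; 1 new (b)
Total nodes = 3 + 5 + 1 + 3 + 2 + 0 + 1 = 15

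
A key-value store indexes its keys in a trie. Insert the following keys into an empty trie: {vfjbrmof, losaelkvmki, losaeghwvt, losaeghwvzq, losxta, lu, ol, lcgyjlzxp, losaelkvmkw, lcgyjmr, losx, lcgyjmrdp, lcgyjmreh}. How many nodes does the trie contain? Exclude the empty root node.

For each word, the new-node count is its length minus the longest prefix already in the trie:
  "vfjbrmof" → 8 new (v, f, j, b, r, m, o, f)
  "losaelkvmki" → 11 new (l, o, s, a, e, l, k, v, m, k, i)
  "losaeghwvt" → prefix "losae" already present; 5 new (g, h, w, v, t)
  "losaeghwvzq" → prefix "losaeghwv" already present; 2 new (z, q)
  "losxta" → prefix "los" already present; 3 new (x, t, a)
  "lu" → prefix "l" already present; 1 new (u)
  "ol" → 2 new (o, l)
  "lcgyjlzxp" → prefix "l" already present; 8 new (c, g, y, j, l, z, x, p)
  "losaelkvmkw" → prefix "losaelkvmk" already present; 1 new (w)
  "lcgyjmr" → prefix "lcgyj" already present; 2 new (m, r)
  "losx" → prefix "losx" already present; 0 new (none)
  "lcgyjmrdp" → prefix "lcgyjmr" already present; 2 new (d, p)
  "lcgyjmreh" → prefix "lcgyjmr" already present; 2 new (e, h)
Total nodes = 8 + 11 + 5 + 2 + 3 + 1 + 2 + 8 + 1 + 2 + 0 + 2 + 2 = 47

47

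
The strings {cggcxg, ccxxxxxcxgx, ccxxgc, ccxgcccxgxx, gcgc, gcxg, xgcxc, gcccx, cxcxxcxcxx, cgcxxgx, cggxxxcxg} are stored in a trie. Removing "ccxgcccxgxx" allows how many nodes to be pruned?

8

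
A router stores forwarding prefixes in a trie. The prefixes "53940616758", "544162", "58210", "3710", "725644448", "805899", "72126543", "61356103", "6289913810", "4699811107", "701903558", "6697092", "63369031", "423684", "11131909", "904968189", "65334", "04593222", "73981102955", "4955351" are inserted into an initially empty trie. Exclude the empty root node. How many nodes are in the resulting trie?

For each word, the new-node count is its length minus the longest prefix already in the trie:
  "53940616758" → 11 new (5, 3, 9, 4, 0, 6, 1, 6, 7, 5, 8)
  "544162" → prefix "5" already present; 5 new (4, 4, 1, 6, 2)
  "58210" → prefix "5" already present; 4 new (8, 2, 1, 0)
  "3710" → 4 new (3, 7, 1, 0)
  "725644448" → 9 new (7, 2, 5, 6, 4, 4, 4, 4, 8)
  "805899" → 6 new (8, 0, 5, 8, 9, 9)
  "72126543" → prefix "72" already present; 6 new (1, 2, 6, 5, 4, 3)
  "61356103" → 8 new (6, 1, 3, 5, 6, 1, 0, 3)
  "6289913810" → prefix "6" already present; 9 new (2, 8, 9, 9, 1, 3, 8, 1, 0)
  "4699811107" → 10 new (4, 6, 9, 9, 8, 1, 1, 1, 0, 7)
  "701903558" → prefix "7" already present; 8 new (0, 1, 9, 0, 3, 5, 5, 8)
  "6697092" → prefix "6" already present; 6 new (6, 9, 7, 0, 9, 2)
  "63369031" → prefix "6" already present; 7 new (3, 3, 6, 9, 0, 3, 1)
  "423684" → prefix "4" already present; 5 new (2, 3, 6, 8, 4)
  "11131909" → 8 new (1, 1, 1, 3, 1, 9, 0, 9)
  "904968189" → 9 new (9, 0, 4, 9, 6, 8, 1, 8, 9)
  "65334" → prefix "6" already present; 4 new (5, 3, 3, 4)
  "04593222" → 8 new (0, 4, 5, 9, 3, 2, 2, 2)
  "73981102955" → prefix "7" already present; 10 new (3, 9, 8, 1, 1, 0, 2, 9, 5, 5)
  "4955351" → prefix "4" already present; 6 new (9, 5, 5, 3, 5, 1)
Total nodes = 11 + 5 + 4 + 4 + 9 + 6 + 6 + 8 + 9 + 10 + 8 + 6 + 7 + 5 + 8 + 9 + 4 + 8 + 10 + 6 = 143

143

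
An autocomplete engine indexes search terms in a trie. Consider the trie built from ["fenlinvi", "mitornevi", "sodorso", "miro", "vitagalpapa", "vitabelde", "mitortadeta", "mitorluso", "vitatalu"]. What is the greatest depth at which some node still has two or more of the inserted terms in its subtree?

Equivalently: take the maximum, over all pairs, of their longest common prefix length.
"mitorluso" and "mitornevi" agree on "mitor" (5 characters) before diverging; nothing deeper is shared.
Longest shared-prefix length: 5

5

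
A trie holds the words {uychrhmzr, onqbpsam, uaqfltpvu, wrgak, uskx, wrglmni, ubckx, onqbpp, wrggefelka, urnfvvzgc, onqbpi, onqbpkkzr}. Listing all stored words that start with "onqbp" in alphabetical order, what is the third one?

DFS of the "onqbp" subtree visits, in order: "onqbpi", "onqbpkkzr", "onqbpp", "onqbpsam"
Position 3: onqbpp

onqbpp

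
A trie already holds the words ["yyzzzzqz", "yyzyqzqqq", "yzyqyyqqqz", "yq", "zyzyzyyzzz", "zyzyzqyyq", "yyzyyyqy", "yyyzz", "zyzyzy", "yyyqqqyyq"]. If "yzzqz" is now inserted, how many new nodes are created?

Walking "yzzqz" from the root, the first 2 characters ("yz") follow existing edges; "z" is the first miss.
New nodes needed: |"yzzqz"| − 2 = 5 − 2 = 3.

3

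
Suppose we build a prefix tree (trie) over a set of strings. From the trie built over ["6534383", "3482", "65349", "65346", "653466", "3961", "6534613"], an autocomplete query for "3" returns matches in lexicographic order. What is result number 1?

3482

DFS of the "3" subtree visits, in order: "3482", "3961"
Position 1: 3482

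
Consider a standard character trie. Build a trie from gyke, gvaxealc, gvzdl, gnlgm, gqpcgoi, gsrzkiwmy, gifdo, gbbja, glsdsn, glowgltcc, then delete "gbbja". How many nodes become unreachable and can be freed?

Walk "gbbja" from the leaf back toward the root, removing each node that no remaining word uses.
The suffix "bbja" (4 nodes) is used only by "gbbja"; the node for "g" still has the child "y", so pruning stops there.
Nodes removed: 4

4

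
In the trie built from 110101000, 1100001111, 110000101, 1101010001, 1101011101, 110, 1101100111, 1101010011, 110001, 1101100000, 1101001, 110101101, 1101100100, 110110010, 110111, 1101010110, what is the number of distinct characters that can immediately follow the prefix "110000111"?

1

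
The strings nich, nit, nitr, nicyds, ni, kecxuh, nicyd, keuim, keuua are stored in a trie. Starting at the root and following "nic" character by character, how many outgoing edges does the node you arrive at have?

2

Walk "nic" from the root, arriving at one node.
Characters that immediately follow "nic" among the stored strings: {h, y}.
That node has 2 child edges.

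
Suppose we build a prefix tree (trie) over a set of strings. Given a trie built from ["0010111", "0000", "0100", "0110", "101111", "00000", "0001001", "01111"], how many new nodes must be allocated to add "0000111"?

"0000" is already a path in the trie; the remaining "111" must be added.
Each of the 3 remaining characters creates one node.

3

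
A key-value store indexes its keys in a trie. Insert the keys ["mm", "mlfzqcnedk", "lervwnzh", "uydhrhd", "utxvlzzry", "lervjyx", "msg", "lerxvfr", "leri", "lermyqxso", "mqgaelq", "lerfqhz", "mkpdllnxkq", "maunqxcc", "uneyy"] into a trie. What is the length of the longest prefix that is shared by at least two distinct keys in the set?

4

Equivalently: take the maximum, over all pairs, of their longest common prefix length.
e.g. "lervjyx" and "lervwnzh" share the prefix "lerv" of length 4; no pair shares a longer one.
Longest shared-prefix length: 4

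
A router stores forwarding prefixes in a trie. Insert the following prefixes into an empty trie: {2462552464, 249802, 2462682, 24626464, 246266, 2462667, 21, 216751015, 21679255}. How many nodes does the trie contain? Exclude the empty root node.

For each word, the new-node count is its length minus the longest prefix already in the trie:
  "2462552464" → 10 new (2, 4, 6, 2, 5, 5, 2, 4, 6, 4)
  "249802" → prefix "24" already present; 4 new (9, 8, 0, 2)
  "2462682" → prefix "2462" already present; 3 new (6, 8, 2)
  "24626464" → prefix "24626" already present; 3 new (4, 6, 4)
  "246266" → prefix "24626" already present; 1 new (6)
  "2462667" → prefix "246266" already present; 1 new (7)
  "21" → prefix "2" already present; 1 new (1)
  "216751015" → prefix "21" already present; 7 new (6, 7, 5, 1, 0, 1, 5)
  "21679255" → prefix "2167" already present; 4 new (9, 2, 5, 5)
Total nodes = 10 + 4 + 3 + 3 + 1 + 1 + 1 + 7 + 4 = 34

34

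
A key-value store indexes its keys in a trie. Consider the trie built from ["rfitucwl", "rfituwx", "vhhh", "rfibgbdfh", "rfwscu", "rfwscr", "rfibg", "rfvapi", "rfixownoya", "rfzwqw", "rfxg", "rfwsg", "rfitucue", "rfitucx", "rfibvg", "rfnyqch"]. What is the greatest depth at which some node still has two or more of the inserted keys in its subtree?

6

Equivalently: take the maximum, over all pairs, of their longest common prefix length.
"rfitucue" and "rfitucwl" agree on "rfituc" (6 characters) before diverging; nothing deeper is shared.
Longest shared-prefix length: 6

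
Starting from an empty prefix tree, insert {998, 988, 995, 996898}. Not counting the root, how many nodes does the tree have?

10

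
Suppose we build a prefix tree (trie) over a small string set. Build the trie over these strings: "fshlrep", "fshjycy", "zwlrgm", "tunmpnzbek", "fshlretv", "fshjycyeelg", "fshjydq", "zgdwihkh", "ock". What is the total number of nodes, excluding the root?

Insert word by word; a character creates a node only if that edge doesn't already exist:
  "fshlrep" → 7 new (f, s, h, l, r, e, p)
  "fshjycy" → prefix "fsh" already present; 4 new (j, y, c, y)
  "zwlrgm" → 6 new (z, w, l, r, g, m)
  "tunmpnzbek" → 10 new (t, u, n, m, p, n, z, b, e, k)
  "fshlretv" → prefix "fshlre" already present; 2 new (t, v)
  "fshjycyeelg" → prefix "fshjycy" already present; 4 new (e, e, l, g)
  "fshjydq" → prefix "fshjy" already present; 2 new (d, q)
  "zgdwihkh" → prefix "z" already present; 7 new (g, d, w, i, h, k, h)
  "ock" → 3 new (o, c, k)
Total nodes = 7 + 4 + 6 + 10 + 2 + 4 + 2 + 7 + 3 = 45

45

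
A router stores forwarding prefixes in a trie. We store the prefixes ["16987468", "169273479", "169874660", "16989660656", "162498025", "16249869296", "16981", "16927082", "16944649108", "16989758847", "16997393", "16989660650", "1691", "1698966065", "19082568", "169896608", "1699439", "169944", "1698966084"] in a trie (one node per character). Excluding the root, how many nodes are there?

73

Count nodes per top-level branch (shared prefixes stored once):
  '1'-branch (162498025, 16249869296, 1691, 16927082, 169273479, 16944649108, 16981, 169874660, 16987468, 1698966065, 16989660650, 16989660656, 169896608, 1698966084, 16989758847, 1699439, 169944, 16997393, 19082568): 73 nodes
Sum: 73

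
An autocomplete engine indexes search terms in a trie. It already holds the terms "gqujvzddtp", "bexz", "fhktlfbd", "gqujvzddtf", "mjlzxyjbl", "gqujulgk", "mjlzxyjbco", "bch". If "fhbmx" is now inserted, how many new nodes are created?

3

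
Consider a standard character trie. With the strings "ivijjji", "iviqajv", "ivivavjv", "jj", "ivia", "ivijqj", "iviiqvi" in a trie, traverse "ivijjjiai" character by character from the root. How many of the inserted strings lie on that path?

Walk "ivijjjiai" from the root; an end-of-word marker is hit whenever a stored word is a prefix of "ivijjjiai".
Prefixes of the query that are stored words: "ivijjji"
Count: 1

1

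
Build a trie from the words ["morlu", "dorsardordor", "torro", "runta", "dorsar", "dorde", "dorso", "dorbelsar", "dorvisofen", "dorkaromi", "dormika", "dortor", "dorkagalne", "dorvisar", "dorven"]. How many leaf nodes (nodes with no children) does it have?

14

Leaves are exactly the stored words that no other stored word extends.
Those words: "dorbelsar", "dorde", "dorkagalne", "dorkaromi", "dormika", "dorsardordor", "dorso", "dortor", "dorven", "dorvisar", "dorvisofen", "morlu", "runta", "torro"
Leaf count: 14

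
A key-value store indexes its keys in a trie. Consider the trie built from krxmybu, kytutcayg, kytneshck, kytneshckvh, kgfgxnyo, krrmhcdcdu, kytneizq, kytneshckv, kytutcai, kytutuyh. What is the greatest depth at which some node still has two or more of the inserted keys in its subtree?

Look for the deepest trie node that still has at least two words in its subtree.
e.g. "kytneshckv" and "kytneshckvh" share the prefix "kytneshckv" of length 10; no pair shares a longer one.
Longest shared-prefix length: 10

10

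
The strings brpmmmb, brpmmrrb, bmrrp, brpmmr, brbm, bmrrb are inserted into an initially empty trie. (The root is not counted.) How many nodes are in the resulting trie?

17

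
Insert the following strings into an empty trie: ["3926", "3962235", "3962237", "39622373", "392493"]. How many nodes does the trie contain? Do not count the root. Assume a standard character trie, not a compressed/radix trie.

14

For each word, the new-node count is its length minus the longest prefix already in the trie:
  "3926" → 4 new (3, 9, 2, 6)
  "3962235" → prefix "39" already present; 5 new (6, 2, 2, 3, 5)
  "3962237" → prefix "396223" already present; 1 new (7)
  "39622373" → prefix "3962237" already present; 1 new (3)
  "392493" → prefix "392" already present; 3 new (4, 9, 3)
Total nodes = 4 + 5 + 1 + 1 + 3 = 14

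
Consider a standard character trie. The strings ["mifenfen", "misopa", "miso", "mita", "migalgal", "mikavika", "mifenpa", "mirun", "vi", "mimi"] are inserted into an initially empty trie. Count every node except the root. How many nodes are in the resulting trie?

For each word, the new-node count is its length minus the longest prefix already in the trie:
  "mifenfen" → 8 new (m, i, f, e, n, f, e, n)
  "misopa" → prefix "mi" already present; 4 new (s, o, p, a)
  "miso" → prefix "miso" already present; 0 new (none)
  "mita" → prefix "mi" already present; 2 new (t, a)
  "migalgal" → prefix "mi" already present; 6 new (g, a, l, g, a, l)
  "mikavika" → prefix "mi" already present; 6 new (k, a, v, i, k, a)
  "mifenpa" → prefix "mifen" already present; 2 new (p, a)
  "mirun" → prefix "mi" already present; 3 new (r, u, n)
  "vi" → 2 new (v, i)
  "mimi" → prefix "mi" already present; 2 new (m, i)
Total nodes = 8 + 4 + 0 + 2 + 6 + 6 + 2 + 3 + 2 + 2 = 35

35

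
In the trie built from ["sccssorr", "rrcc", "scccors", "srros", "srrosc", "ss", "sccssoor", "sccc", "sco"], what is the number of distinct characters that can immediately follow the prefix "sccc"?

1

Follow the path "sccc" to its node, then look at its outgoing edges.
Distinct next characters after "sccc": o.
That node has 1 child edge.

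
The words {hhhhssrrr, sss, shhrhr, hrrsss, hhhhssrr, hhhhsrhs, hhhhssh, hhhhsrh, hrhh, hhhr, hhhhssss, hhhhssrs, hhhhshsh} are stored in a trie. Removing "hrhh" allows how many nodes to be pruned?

Walk "hrhh" from the leaf back toward the root, removing each node that no remaining word uses.
The suffix "hh" (2 nodes) is used only by "hrhh"; the node for "hr" still has the child "r", so pruning stops there.
Nodes removed: 2

2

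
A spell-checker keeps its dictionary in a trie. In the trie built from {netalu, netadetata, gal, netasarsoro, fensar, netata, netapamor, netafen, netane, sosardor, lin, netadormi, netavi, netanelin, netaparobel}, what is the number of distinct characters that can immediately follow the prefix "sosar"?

1

Walk "sosar" from the root, arriving at one node.
Distinct next characters after "sosar": d.
That node has 1 child edge.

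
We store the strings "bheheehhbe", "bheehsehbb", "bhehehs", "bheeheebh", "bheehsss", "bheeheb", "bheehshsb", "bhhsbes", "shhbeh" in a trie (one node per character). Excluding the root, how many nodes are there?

40

Insert word by word; a character creates a node only if that edge doesn't already exist:
  "bheheehhbe" → 10 new (b, h, e, h, e, e, h, h, b, e)
  "bheehsehbb" → prefix "bhe" already present; 7 new (e, h, s, e, h, b, b)
  "bhehehs" → prefix "bhehe" already present; 2 new (h, s)
  "bheeheebh" → prefix "bheeh" already present; 4 new (e, e, b, h)
  "bheehsss" → prefix "bheehs" already present; 2 new (s, s)
  "bheeheb" → prefix "bheehe" already present; 1 new (b)
  "bheehshsb" → prefix "bheehs" already present; 3 new (h, s, b)
  "bhhsbes" → prefix "bh" already present; 5 new (h, s, b, e, s)
  "shhbeh" → 6 new (s, h, h, b, e, h)
Total nodes = 10 + 7 + 2 + 4 + 2 + 1 + 3 + 5 + 6 = 40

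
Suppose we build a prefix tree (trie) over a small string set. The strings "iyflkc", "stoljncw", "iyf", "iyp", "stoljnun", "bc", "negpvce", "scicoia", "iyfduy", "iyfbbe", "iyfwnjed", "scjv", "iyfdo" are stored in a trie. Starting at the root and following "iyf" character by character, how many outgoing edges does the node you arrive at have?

4

Follow the path "iyf" to its node, then look at its outgoing edges.
Characters that immediately follow "iyf" among the stored strings: {b, d, l, w}.
That node has 4 child edges.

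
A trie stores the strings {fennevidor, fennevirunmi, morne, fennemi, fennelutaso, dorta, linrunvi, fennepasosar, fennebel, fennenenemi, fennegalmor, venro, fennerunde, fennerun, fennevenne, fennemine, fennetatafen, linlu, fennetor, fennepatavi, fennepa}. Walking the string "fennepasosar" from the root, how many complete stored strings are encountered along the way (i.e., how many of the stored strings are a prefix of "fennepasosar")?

2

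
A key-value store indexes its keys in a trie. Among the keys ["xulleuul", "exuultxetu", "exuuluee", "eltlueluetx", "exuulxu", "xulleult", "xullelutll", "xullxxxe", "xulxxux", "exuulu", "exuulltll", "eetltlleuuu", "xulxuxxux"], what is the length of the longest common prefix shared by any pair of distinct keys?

Equivalently: take the maximum, over all pairs, of their longest common prefix length.
"exuulu" and "exuuluee" agree on "exuulu" (6 characters) before diverging; nothing deeper is shared.
Longest shared-prefix length: 6

6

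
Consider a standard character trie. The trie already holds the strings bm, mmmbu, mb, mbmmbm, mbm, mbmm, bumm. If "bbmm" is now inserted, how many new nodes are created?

3

Walking "bbmm" from the root, the first 1 characters ("b") follow existing edges; "b" is the first miss.
New nodes needed: |"bbmm"| − 1 = 4 − 1 = 3.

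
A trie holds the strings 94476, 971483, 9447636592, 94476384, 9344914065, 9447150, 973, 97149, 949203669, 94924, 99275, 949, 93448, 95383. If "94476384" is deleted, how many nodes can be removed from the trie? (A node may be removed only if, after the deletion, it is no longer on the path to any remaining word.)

Walk "94476384" from the leaf back toward the root, removing each node that no remaining word uses.
The suffix "84" (2 nodes) is used only by "94476384"; the node for "944763" still has the child "6", so pruning stops there.
Nodes removed: 2

2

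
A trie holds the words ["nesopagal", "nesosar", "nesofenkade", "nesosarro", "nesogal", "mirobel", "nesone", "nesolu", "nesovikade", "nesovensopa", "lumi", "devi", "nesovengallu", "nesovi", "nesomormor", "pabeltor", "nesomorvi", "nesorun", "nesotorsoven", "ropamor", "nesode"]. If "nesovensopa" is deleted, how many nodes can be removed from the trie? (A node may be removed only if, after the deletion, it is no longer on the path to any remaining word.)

After clearing the end-marker at "nesovensopa", prune upward until reaching a node still needed by another word.
The suffix "sopa" (4 nodes) is used only by "nesovensopa"; the node for "nesoven" still has the child "g", so pruning stops there.
Nodes removed: 4

4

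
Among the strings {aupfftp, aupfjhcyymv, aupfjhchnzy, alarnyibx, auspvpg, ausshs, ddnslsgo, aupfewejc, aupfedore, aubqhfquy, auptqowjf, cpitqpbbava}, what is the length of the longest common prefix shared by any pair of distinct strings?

7

Equivalently: take the maximum, over all pairs, of their longest common prefix length.
e.g. "aupfjhchnzy" and "aupfjhcyymv" share the prefix "aupfjhc" of length 7; no pair shares a longer one.
Longest shared-prefix length: 7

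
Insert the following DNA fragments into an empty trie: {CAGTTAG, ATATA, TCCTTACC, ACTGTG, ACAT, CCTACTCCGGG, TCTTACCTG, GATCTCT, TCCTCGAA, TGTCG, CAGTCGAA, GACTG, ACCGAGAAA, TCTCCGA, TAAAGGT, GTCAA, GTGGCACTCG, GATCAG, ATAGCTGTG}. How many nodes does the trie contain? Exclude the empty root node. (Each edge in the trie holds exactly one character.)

Trace insertions, counting only characters that open a new branch:
  "CAGTTAG" → 7 new (C, A, G, T, T, A, G)
  "ATATA" → 5 new (A, T, A, T, A)
  "TCCTTACC" → 8 new (T, C, C, T, T, A, C, C)
  "ACTGTG" → prefix "A" already present; 5 new (C, T, G, T, G)
  "ACAT" → prefix "AC" already present; 2 new (A, T)
  "CCTACTCCGGG" → prefix "C" already present; 10 new (C, T, A, C, T, C, C, G, G, G)
  "TCTTACCTG" → prefix "TC" already present; 7 new (T, T, A, C, C, T, G)
  "GATCTCT" → 7 new (G, A, T, C, T, C, T)
  "TCCTCGAA" → prefix "TCCT" already present; 4 new (C, G, A, A)
  "TGTCG" → prefix "T" already present; 4 new (G, T, C, G)
  "CAGTCGAA" → prefix "CAGT" already present; 4 new (C, G, A, A)
  "GACTG" → prefix "GA" already present; 3 new (C, T, G)
  "ACCGAGAAA" → prefix "AC" already present; 7 new (C, G, A, G, A, A, A)
  "TCTCCGA" → prefix "TCT" already present; 4 new (C, C, G, A)
  "TAAAGGT" → prefix "T" already present; 6 new (A, A, A, G, G, T)
  "GTCAA" → prefix "G" already present; 4 new (T, C, A, A)
  "GTGGCACTCG" → prefix "GT" already present; 8 new (G, G, C, A, C, T, C, G)
  "GATCAG" → prefix "GATC" already present; 2 new (A, G)
  "ATAGCTGTG" → prefix "ATA" already present; 6 new (G, C, T, G, T, G)
Total nodes = 7 + 5 + 8 + 5 + 2 + 10 + 7 + 7 + 4 + 4 + 4 + 3 + 7 + 4 + 6 + 4 + 8 + 2 + 6 = 103

103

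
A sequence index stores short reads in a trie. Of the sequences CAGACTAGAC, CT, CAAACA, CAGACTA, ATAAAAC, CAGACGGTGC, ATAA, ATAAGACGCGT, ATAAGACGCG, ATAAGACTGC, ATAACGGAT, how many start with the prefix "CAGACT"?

Traverse to the node for "CAGACT", then collect every word in that subtree.
Words under "CAGACT": CAGACTA, CAGACTAGAC
Count: 2

2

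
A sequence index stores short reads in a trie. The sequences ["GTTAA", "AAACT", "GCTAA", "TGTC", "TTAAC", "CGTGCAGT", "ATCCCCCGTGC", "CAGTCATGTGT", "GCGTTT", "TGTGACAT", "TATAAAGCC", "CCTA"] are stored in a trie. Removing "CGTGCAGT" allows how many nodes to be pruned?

After clearing the end-marker at "CGTGCAGT", prune upward until reaching a node still needed by another word.
The suffix "GTGCAGT" (7 nodes) is used only by "CGTGCAGT"; the node for "C" still has the child "A", so pruning stops there.
Nodes removed: 7

7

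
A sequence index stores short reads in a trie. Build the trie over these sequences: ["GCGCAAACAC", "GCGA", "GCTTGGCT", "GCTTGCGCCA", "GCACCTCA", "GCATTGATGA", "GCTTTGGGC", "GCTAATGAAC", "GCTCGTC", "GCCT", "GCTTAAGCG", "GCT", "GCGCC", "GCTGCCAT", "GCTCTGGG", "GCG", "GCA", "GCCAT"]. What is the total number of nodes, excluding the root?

70

Trace insertions, counting only characters that open a new branch:
  "GCGCAAACAC" → 10 new (G, C, G, C, A, A, A, C, A, C)
  "GCGA" → prefix "GCG" already present; 1 new (A)
  "GCTTGGCT" → prefix "GC" already present; 6 new (T, T, G, G, C, T)
  "GCTTGCGCCA" → prefix "GCTTG" already present; 5 new (C, G, C, C, A)
  "GCACCTCA" → prefix "GC" already present; 6 new (A, C, C, T, C, A)
  "GCATTGATGA" → prefix "GCA" already present; 7 new (T, T, G, A, T, G, A)
  "GCTTTGGGC" → prefix "GCTT" already present; 5 new (T, G, G, G, C)
  "GCTAATGAAC" → prefix "GCT" already present; 7 new (A, A, T, G, A, A, C)
  "GCTCGTC" → prefix "GCT" already present; 4 new (C, G, T, C)
  "GCCT" → prefix "GC" already present; 2 new (C, T)
  "GCTTAAGCG" → prefix "GCTT" already present; 5 new (A, A, G, C, G)
  "GCT" → prefix "GCT" already present; 0 new (none)
  "GCGCC" → prefix "GCGC" already present; 1 new (C)
  "GCTGCCAT" → prefix "GCT" already present; 5 new (G, C, C, A, T)
  "GCTCTGGG" → prefix "GCTC" already present; 4 new (T, G, G, G)
  "GCG" → prefix "GCG" already present; 0 new (none)
  "GCA" → prefix "GCA" already present; 0 new (none)
  "GCCAT" → prefix "GCC" already present; 2 new (A, T)
Total nodes = 10 + 1 + 6 + 5 + 6 + 7 + 5 + 7 + 4 + 2 + 5 + 0 + 1 + 5 + 4 + 0 + 0 + 2 = 70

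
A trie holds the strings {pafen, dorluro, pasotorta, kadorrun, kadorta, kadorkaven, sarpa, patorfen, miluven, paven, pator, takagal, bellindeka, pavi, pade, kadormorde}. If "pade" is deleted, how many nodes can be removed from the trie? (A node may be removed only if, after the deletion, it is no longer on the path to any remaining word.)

2

A node on "pade"'s path can go only if nothing else ends at it or branches off below it.
The suffix "de" (2 nodes) is used only by "pade"; the node for "pa" still has the child "f", so pruning stops there.
Nodes removed: 2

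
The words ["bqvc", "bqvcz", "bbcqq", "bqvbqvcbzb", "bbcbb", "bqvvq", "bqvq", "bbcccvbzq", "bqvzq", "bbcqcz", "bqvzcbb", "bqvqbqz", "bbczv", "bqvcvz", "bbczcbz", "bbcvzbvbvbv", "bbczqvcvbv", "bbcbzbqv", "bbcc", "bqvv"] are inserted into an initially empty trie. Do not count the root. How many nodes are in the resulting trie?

62

Trace insertions, counting only characters that open a new branch:
  "bqvc" → 4 new (b, q, v, c)
  "bqvcz" → prefix "bqvc" already present; 1 new (z)
  "bbcqq" → prefix "b" already present; 4 new (b, c, q, q)
  "bqvbqvcbzb" → prefix "bqv" already present; 7 new (b, q, v, c, b, z, b)
  "bbcbb" → prefix "bbc" already present; 2 new (b, b)
  "bqvvq" → prefix "bqv" already present; 2 new (v, q)
  "bqvq" → prefix "bqv" already present; 1 new (q)
  "bbcccvbzq" → prefix "bbc" already present; 6 new (c, c, v, b, z, q)
  "bqvzq" → prefix "bqv" already present; 2 new (z, q)
  "bbcqcz" → prefix "bbcq" already present; 2 new (c, z)
  "bqvzcbb" → prefix "bqvz" already present; 3 new (c, b, b)
  "bqvqbqz" → prefix "bqvq" already present; 3 new (b, q, z)
  "bbczv" → prefix "bbc" already present; 2 new (z, v)
  "bqvcvz" → prefix "bqvc" already present; 2 new (v, z)
  "bbczcbz" → prefix "bbcz" already present; 3 new (c, b, z)
  "bbcvzbvbvbv" → prefix "bbc" already present; 8 new (v, z, b, v, b, v, b, v)
  "bbczqvcvbv" → prefix "bbcz" already present; 6 new (q, v, c, v, b, v)
  "bbcbzbqv" → prefix "bbcb" already present; 4 new (z, b, q, v)
  "bbcc" → prefix "bbcc" already present; 0 new (none)
  "bqvv" → prefix "bqvv" already present; 0 new (none)
Total nodes = 4 + 1 + 4 + 7 + 2 + 2 + 1 + 6 + 2 + 2 + 3 + 3 + 2 + 2 + 3 + 8 + 6 + 4 + 0 + 0 = 62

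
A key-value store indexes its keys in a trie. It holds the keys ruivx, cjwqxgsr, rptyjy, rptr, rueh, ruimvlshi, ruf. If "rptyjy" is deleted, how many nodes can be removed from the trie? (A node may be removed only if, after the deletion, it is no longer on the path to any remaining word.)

3

After clearing the end-marker at "rptyjy", prune upward until reaching a node still needed by another word.
The suffix "yjy" (3 nodes) is used only by "rptyjy"; the node for "rpt" still has the child "r", so pruning stops there.
Nodes removed: 3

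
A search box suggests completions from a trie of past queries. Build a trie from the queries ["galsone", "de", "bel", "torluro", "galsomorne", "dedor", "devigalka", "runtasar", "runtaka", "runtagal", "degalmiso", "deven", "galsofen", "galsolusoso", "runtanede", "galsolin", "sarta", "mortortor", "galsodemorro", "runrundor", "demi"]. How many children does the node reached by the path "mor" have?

1

The children of the "mor" node are the distinct next characters among strings starting with "mor".
Distinct next characters after "mor": t.
That node has 1 child edge.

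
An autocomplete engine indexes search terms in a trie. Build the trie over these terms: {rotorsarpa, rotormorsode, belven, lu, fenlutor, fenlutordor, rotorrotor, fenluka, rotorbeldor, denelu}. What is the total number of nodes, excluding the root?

55

Count nodes per top-level branch (shared prefixes stored once):
  'b'-branch (belven): 6 nodes
  'd'-branch (denelu): 6 nodes
  'f'-branch (fenluka, fenlutor, fenlutordor): 13 nodes
  'l'-branch (lu): 2 nodes
  'r'-branch (rotorbeldor, rotormorsode, rotorrotor, rotorsarpa): 28 nodes
Sum: 55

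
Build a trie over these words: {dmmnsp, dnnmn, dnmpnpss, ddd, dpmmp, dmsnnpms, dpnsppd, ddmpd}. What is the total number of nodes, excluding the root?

Trie structure (* marks end of a word):
(root)
└─ d
   ├─ d
   │  ├─ d *
   │  └─ m
   │     └─ p
   │        └─ d *
   ├─ m
   │  ├─ m
   │  │  └─ n
   │  │     └─ s
   │  │        └─ p *
   │  └─ s
   │     └─ n
   │        └─ n
   │           └─ p
   │              └─ m
   │                 └─ s *
   ├─ n
   │  ├─ m
   │  │  └─ p
   │  │     └─ n
   │  │        └─ p
   │  │           └─ s
   │  │              └─ s *
   │  └─ n
   │     └─ m
   │        └─ n *
   └─ p
      ├─ m
      │  └─ m
      │     └─ p *
      └─ n
         └─ s
            └─ p
               └─ p
                  └─ d *
Counting every labelled node above: 36.

36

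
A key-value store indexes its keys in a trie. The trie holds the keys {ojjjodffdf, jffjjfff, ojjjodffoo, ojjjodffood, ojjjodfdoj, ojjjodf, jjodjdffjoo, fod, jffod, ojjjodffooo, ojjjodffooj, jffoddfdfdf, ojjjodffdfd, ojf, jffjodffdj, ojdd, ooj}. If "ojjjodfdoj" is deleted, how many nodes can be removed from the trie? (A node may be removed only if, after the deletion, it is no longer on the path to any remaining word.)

A node on "ojjjodfdoj"'s path can go only if nothing else ends at it or branches off below it.
The suffix "doj" (3 nodes) is used only by "ojjjodfdoj"; the node for "ojjjodf" still has the child "f", so pruning stops there.
Nodes removed: 3

3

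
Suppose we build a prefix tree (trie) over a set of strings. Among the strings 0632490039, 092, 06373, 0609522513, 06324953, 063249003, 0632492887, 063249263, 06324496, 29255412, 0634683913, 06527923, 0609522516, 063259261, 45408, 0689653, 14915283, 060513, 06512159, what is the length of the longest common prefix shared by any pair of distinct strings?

9

Look for the deepest trie node that still has at least two words in its subtree.
e.g. "0609522513" and "0609522516" share the prefix "060952251" of length 9; no pair shares a longer one.
Longest shared-prefix length: 9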